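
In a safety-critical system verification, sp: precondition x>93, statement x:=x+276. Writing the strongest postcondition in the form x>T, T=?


Formula: sp(P, x:=E) = exists old_x. (x = E[old_x/x]) AND P[old_x/x] (old_x is the value of x before the assignment; eliminate old_x by solving x = E[old_x/x] for old_x)
Step 1: Precondition P: x>93, i.e. old_x > 93
Step 2: Assignment gives x = old_x + 276, so old_x = x - 276
Step 3: Substitute into P: x - 276 > 93
Step 4: Simplify: x > 93+276 = 369

369


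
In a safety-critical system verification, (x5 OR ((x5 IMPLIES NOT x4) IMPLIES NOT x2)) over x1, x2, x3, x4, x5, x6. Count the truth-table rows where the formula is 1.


Formula: (x5 OR ((x5 IMPLIES NOT x4) IMPLIES NOT x2)) over 6 vars (64 rows)
Evaluate each row (x1, x2, x3, x4, x5, x6 as bits, MSB first):
  row 0 [000000]: (0 OR ((0 IMPLIES NOT 0) IMPLIES NOT 0)) -> 1
  row 1 [000001]: (0 OR ((0 IMPLIES NOT 0) IMPLIES NOT 0)) -> 1
  row 2 [000010]: (1 OR ((1 IMPLIES NOT 0) IMPLIES NOT 0)) -> 1
  row 3 [000011]: (1 OR ((1 IMPLIES NOT 0) IMPLIES NOT 0)) -> 1
  row 4 [000100]: (0 OR ((0 IMPLIES NOT 1) IMPLIES NOT 0)) -> 1
  (every remaining row is evaluated the same way; all 64 results are listed next)
Full result column, 8 rows per line (x1,x2,x3 fixed per line; x4,x5,x6 runs 000..111 left to right):
  rows 0-7 [x1,x2,x3=000]: 11111111  (ones: 8)
  rows 8-15 [x1,x2,x3=001]: 11111111  (ones: 8)
  rows 16-23 [x1,x2,x3=010]: 00110011  (ones: 4)
  rows 24-31 [x1,x2,x3=011]: 00110011  (ones: 4)
  rows 32-39 [x1,x2,x3=100]: 11111111  (ones: 8)
  rows 40-47 [x1,x2,x3=101]: 11111111  (ones: 8)
  rows 48-55 [x1,x2,x3=110]: 00110011  (ones: 4)
  rows 56-63 [x1,x2,x3=111]: 00110011  (ones: 4)
Count of 1-rows = 8+8+4+4+8+8+4+4 = 48

48


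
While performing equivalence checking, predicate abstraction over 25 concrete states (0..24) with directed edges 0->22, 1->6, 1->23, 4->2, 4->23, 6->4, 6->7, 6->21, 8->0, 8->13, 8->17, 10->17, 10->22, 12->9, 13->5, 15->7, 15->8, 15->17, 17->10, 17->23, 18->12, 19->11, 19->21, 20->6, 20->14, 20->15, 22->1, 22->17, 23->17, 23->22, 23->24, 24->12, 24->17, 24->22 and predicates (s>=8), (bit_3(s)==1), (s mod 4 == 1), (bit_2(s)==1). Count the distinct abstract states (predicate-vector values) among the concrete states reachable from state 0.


BFS from 0:
Concrete reachable: {0, 1, 2, 4, 6, 7, 9, 10, 12, 17, 21, 22, 23, 24}
Abstract via predicates (s>=8), (bit_3(s)==1), (s mod 4 == 1), (bit_2(s)==1):
  (0,0,0,0) <- {0, 2}
  (0,0,0,1) <- {4, 6, 7}
  (0,0,1,0) <- {1}
  (1,0,0,1) <- {22, 23}
  (1,0,1,0) <- {17}
  (1,0,1,1) <- {21}
  (1,1,0,0) <- {10, 24}
  (1,1,0,1) <- {12}
  (1,1,1,0) <- {9}
Distinct abstract states = 9

9


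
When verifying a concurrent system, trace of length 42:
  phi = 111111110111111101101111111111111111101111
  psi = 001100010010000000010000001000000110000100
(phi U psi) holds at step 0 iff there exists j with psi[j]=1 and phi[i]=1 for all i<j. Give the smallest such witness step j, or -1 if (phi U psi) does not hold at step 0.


(phi U psi) at 0: need smallest j with psi[j]=1 and phi[i]=1 for all i in [0,j).
Scan from step 0:
  step 0: phi=1, psi=0 -> continue
  step 1: phi=1, psi=0 -> continue
  step 2: psi=1 and phi held for [0,2) -> witness found
Witness step = 2

2


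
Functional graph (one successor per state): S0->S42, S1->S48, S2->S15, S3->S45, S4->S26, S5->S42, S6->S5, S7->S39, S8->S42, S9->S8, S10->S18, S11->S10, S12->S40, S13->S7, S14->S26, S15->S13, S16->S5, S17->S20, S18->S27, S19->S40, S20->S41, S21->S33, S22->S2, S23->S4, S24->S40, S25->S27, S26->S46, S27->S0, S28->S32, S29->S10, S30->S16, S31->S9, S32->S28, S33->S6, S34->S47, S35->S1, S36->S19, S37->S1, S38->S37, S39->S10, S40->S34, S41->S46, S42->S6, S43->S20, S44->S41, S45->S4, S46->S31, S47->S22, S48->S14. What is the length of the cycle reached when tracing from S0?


Trace from S0 until a state repeats:
  S0 -> S42 -> S6 -> S5 -> S42
S42 first seen at step 1, revisited at step 4.
Cycle length = 4 - 1 = 3

3


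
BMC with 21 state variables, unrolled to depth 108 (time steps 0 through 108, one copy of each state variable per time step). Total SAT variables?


BMC unrolls to depth k, creating one copy of each state var for steps 0..k.
Step count = 108 + 1 = 109 (steps 0 through 108)
Vars per step = 21
Total = 21 * 109 = 2289

2289


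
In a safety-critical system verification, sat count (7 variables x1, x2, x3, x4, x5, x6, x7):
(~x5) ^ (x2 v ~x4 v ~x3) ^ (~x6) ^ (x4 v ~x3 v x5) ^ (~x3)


CNF with 5 clauses over 7 vars (128 assignments).
An assignment satisfies CNF iff every clause has >=1 true literal.
Check each row (bits = x1,x2,x3,x4,x5,x6,x7; clause T/F shown):
  row 0 [0000000]: clauses=TTTTT -> 1
  row 1 [0000001]: clauses=TTTTT -> 1
  row 2 [0000010]: clauses=TTFTT -> 0
  row 3 [0000011]: clauses=TTFTT -> 0
  row 4 [0000100]: clauses=FTTTT -> 0
  (every remaining row is evaluated the same way; all 128 results are listed next)
Full result column, 8 rows per line (x1,x2,x3,x4 fixed per line; x5,x6,x7 runs 000..111 left to right):
  rows 0-7 [x1,x2,x3,x4=0000]: 11000000  (ones: 2)
  rows 8-15 [x1,x2,x3,x4=0001]: 11000000  (ones: 2)
  rows 16-23 [x1,x2,x3,x4=0010]: 00000000  (ones: 0)
  rows 24-31 [x1,x2,x3,x4=0011]: 00000000  (ones: 0)
  rows 32-39 [x1,x2,x3,x4=0100]: 11000000  (ones: 2)
  rows 40-47 [x1,x2,x3,x4=0101]: 11000000  (ones: 2)
  rows 48-55 [x1,x2,x3,x4=0110]: 00000000  (ones: 0)
  rows 56-63 [x1,x2,x3,x4=0111]: 00000000  (ones: 0)
  rows 64-71 [x1,x2,x3,x4=1000]: 11000000  (ones: 2)
  rows 72-79 [x1,x2,x3,x4=1001]: 11000000  (ones: 2)
  rows 80-87 [x1,x2,x3,x4=1010]: 00000000  (ones: 0)
  rows 88-95 [x1,x2,x3,x4=1011]: 00000000  (ones: 0)
  rows 96-103 [x1,x2,x3,x4=1100]: 11000000  (ones: 2)
  rows 104-111 [x1,x2,x3,x4=1101]: 11000000  (ones: 2)
  rows 112-119 [x1,x2,x3,x4=1110]: 00000000  (ones: 0)
  rows 120-127 [x1,x2,x3,x4=1111]: 00000000  (ones: 0)
Satisfying assignments = 2+2+0+0+2+2+0+0+2+2+0+0+2+2+0+0 = 16

16


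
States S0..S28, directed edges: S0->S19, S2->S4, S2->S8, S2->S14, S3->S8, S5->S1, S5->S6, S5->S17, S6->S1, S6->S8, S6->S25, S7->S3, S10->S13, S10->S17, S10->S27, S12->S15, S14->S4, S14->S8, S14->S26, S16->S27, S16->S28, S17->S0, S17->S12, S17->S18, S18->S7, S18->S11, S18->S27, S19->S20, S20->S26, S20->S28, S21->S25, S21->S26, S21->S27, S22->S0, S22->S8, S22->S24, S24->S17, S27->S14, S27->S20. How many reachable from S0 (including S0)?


BFS from S0:
  layer 0: {S0}
  layer 1: {S19}
  layer 2: {S20}
  layer 3: {S26, S28}
Reachable set: {S0, S19, S20, S26, S28}
Count = 5

5


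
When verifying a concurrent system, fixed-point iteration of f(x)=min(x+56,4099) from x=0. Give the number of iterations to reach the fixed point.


Step 1: x=0, cap=4099, increment=56
Step 2: x grows by 56 each step until capped at 4099; fixed point is x=4099
Step 3: iterations = ceil(4099/56) = 74

74


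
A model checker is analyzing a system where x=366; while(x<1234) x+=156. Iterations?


Step 1: x goes from 366 toward 1234 by 156; the body runs while x<1234, so iterations = ceil((bound-start)/step)
Step 2: Distance=868
Step 3: ceil(868/156)=6

6


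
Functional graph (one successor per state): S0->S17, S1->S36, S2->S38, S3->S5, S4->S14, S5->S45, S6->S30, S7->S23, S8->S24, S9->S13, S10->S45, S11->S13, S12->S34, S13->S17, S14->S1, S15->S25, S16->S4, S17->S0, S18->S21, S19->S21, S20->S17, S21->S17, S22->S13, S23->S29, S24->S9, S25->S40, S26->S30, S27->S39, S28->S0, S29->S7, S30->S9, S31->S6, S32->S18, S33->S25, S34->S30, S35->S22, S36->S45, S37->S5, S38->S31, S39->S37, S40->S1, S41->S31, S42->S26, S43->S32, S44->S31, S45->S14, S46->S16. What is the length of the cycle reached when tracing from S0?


Trace from S0 until a state repeats:
  S0 -> S17 -> S0
S0 first seen at step 0, revisited at step 2.
Cycle length = 2 - 0 = 2

2


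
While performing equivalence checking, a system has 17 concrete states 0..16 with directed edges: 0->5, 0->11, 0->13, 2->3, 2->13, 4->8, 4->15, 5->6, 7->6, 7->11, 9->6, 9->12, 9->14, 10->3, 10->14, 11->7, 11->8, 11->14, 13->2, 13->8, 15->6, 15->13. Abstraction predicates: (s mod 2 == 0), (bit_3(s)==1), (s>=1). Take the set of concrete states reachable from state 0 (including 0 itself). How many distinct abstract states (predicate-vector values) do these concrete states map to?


BFS from 0:
Concrete reachable: {0, 2, 3, 5, 6, 7, 8, 11, 13, 14}
Abstract via predicates (s mod 2 == 0), (bit_3(s)==1), (s>=1):
  (0,0,1) <- {3, 5, 7}
  (0,1,1) <- {11, 13}
  (1,0,0) <- {0}
  (1,0,1) <- {2, 6}
  (1,1,1) <- {8, 14}
Distinct abstract states = 5

5


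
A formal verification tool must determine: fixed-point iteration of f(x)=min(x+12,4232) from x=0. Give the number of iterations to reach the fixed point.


Step 1: x=0, cap=4232, increment=12
Step 2: x grows by 12 each step until capped at 4232; fixed point is x=4232
Step 3: iterations = ceil(4232/12) = 353

353


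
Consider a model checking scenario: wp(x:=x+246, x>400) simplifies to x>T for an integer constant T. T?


Formula: wp(x:=E, P) = P[E/x] (substitute E for x in postcondition)
Step 1: Postcondition: x>400
Step 2: Substitute x+246 for x: x+246>400
Step 3: Solve for x: x > 400-246 = 154

154


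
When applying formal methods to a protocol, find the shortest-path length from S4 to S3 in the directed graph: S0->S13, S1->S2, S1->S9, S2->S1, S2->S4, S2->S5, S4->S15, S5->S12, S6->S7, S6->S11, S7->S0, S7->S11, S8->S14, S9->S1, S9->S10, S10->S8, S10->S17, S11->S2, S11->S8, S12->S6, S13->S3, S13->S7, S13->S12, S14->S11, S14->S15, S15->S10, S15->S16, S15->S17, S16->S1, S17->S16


BFS layer-by-layer from S4:
  dist 0: {S4}
  dist 1: {S15}
  dist 2: {S10, S16, S17}
  dist 3: {S1, S8}
  dist 4: {S2, S9, S14}
  dist 5: {S5, S11}
  dist 6: {S12}
  dist 7: {S6}
  dist 8: {S7}
  dist 9: {S0}
  dist 10: {S13}
  dist 11: {S3}
  -> S3 reached at distance 11
Shortest path length = 11

11


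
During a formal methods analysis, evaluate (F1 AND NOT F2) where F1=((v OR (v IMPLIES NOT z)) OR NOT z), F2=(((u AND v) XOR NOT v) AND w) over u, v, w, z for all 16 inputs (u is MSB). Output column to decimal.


F1 = ((v OR (v IMPLIES NOT z)) OR NOT z)
F2 = (((u AND v) XOR NOT v) AND w)
Counterexample to F1=>F2 is where F1=1 and F2=0.
Evaluate each row (bits = u,v,w,z, MSB first):
  row 0 [0000]: F1=1 F2=0 -> F1&~F2 -> 1
  row 1 [0001]: F1=1 F2=0 -> F1&~F2 -> 1
  row 2 [0010]: F1=1 F2=1 -> F1&~F2 -> 0
  row 3 [0011]: F1=1 F2=1 -> F1&~F2 -> 0
  row 4 [0100]: F1=1 F2=0 -> F1&~F2 -> 1
  row 5 [0101]: F1=1 F2=0 -> F1&~F2 -> 1
  row 6 [0110]: F1=1 F2=0 -> F1&~F2 -> 1
  row 7 [0111]: F1=1 F2=0 -> F1&~F2 -> 1
  row 8 [1000]: F1=1 F2=0 -> F1&~F2 -> 1
  row 9 [1001]: F1=1 F2=0 -> F1&~F2 -> 1
  row 10 [1010]: F1=1 F2=1 -> F1&~F2 -> 0
  row 11 [1011]: F1=1 F2=1 -> F1&~F2 -> 0
  row 12 [1100]: F1=1 F2=0 -> F1&~F2 -> 1
  row 13 [1101]: F1=1 F2=0 -> F1&~F2 -> 1
  row 14 [1110]: F1=1 F2=1 -> F1&~F2 -> 0
  row 15 [1111]: F1=1 F2=1 -> F1&~F2 -> 0
Full result column, 4 rows per line (u,v fixed per line; w,z runs 00..11 left to right):
  rows 0-3 [u,v=00]: 1100  = hex C
  rows 4-7 [u,v=01]: 1111  = hex F
  rows 8-11 [u,v=10]: 1100  = hex C
  rows 12-15 [u,v=11]: 1100  = hex C
Counterexample vector (row 0 .. row 15) = 1100111111001100
Output column grouped in 4s = 1100 1111 1100 1100 = 0xCFCC
Convert to decimal digit by digit (value = value*16 + digit):
  C -> 12
  12*16 + 15 (F) = 207
  207*16 + 12 (C) = 3324
  3324*16 + 12 (C) = 53196
Decimal = 53196

53196


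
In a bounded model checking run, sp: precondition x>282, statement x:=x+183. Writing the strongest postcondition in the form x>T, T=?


Formula: sp(P, x:=E) = exists old_x. (x = E[old_x/x]) AND P[old_x/x] (old_x is the value of x before the assignment; eliminate old_x by solving x = E[old_x/x] for old_x)
Step 1: Precondition P: x>282, i.e. old_x > 282
Step 2: Assignment gives x = old_x + 183, so old_x = x - 183
Step 3: Substitute into P: x - 183 > 282
Step 4: Simplify: x > 282+183 = 465

465


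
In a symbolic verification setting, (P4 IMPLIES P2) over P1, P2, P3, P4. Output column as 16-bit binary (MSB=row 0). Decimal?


Formula: (P4 IMPLIES P2) over P1, P2, P3, P4 (16 rows)
Evaluate each row (bits = P1,P2,P3,P4, MSB first):
  row 0 [0000]: (0 IMPLIES 0) -> 1
  row 1 [0001]: (1 IMPLIES 0) -> 0
  row 2 [0010]: (0 IMPLIES 0) -> 1
  row 3 [0011]: (1 IMPLIES 0) -> 0
  row 4 [0100]: (0 IMPLIES 1) -> 1
  row 5 [0101]: (1 IMPLIES 1) -> 1
  row 6 [0110]: (0 IMPLIES 1) -> 1
  row 7 [0111]: (1 IMPLIES 1) -> 1
  row 8 [1000]: (0 IMPLIES 0) -> 1
  row 9 [1001]: (1 IMPLIES 0) -> 0
  row 10 [1010]: (0 IMPLIES 0) -> 1
  row 11 [1011]: (1 IMPLIES 0) -> 0
  row 12 [1100]: (0 IMPLIES 1) -> 1
  row 13 [1101]: (1 IMPLIES 1) -> 1
  row 14 [1110]: (0 IMPLIES 1) -> 1
  row 15 [1111]: (1 IMPLIES 1) -> 1
Full result column, 4 rows per line (P1,P2 fixed per line; P3,P4 runs 00..11 left to right):
  rows 0-3 [P1,P2=00]: 1010  = hex A
  rows 4-7 [P1,P2=01]: 1111  = hex F
  rows 8-11 [P1,P2=10]: 1010  = hex A
  rows 12-15 [P1,P2=11]: 1111  = hex F
Output column (row 0 .. row 15) = 1010111110101111
Output column grouped in 4s = 1010 1111 1010 1111 = 0xAFAF
Convert to decimal digit by digit (value = value*16 + digit):
  A -> 10
  10*16 + 15 (F) = 175
  175*16 + 10 (A) = 2810
  2810*16 + 15 (F) = 44975
Decimal = 44975

44975


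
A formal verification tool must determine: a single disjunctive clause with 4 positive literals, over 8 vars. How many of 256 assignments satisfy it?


Step 1: Total=2^8=256
Step 2: Unsat when all 4 false: 2^4=16
Step 3: Sat=256-16=240

240


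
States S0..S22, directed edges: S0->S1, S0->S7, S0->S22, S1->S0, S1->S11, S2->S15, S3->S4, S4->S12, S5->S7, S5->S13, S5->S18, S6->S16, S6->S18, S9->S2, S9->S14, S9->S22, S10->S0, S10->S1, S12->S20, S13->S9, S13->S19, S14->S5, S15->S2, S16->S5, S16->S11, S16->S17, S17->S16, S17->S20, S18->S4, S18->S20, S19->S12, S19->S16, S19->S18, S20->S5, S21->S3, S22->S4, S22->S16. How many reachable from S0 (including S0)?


BFS from S0:
  layer 0: {S0}
  layer 1: {S1, S7, S22}
  layer 2: {S4, S11, S16}
  layer 3: {S5, S12, S17}
  layer 4: {S13, S18, S20}
  layer 5: {S9, S19}
  layer 6: {S2, S14}
  layer 7: {S15}
Reachable set: {S0, S1, S2, S4, S5, S7, S9, S11, S12, S13, S14, S15, S16, S17, S18, S19, S20, S22}
Count = 18

18


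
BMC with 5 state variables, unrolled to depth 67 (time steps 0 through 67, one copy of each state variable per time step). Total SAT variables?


BMC unrolls to depth k, creating one copy of each state var for steps 0..k.
Step count = 67 + 1 = 68 (steps 0 through 67)
Vars per step = 5
Total = 5 * 68 = 340

340


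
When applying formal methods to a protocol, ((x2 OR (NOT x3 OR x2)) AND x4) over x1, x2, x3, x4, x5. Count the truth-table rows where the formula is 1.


Formula: ((x2 OR (NOT x3 OR x2)) AND x4) over 5 vars (32 rows)
Evaluate each row (x1, x2, x3, x4, x5 as bits, MSB first):
  row 0 [00000]: ((0 OR (NOT 0 OR 0)) AND 0) -> 0
  row 1 [00001]: ((0 OR (NOT 0 OR 0)) AND 0) -> 0
  row 2 [00010]: ((0 OR (NOT 0 OR 0)) AND 1) -> 1
  row 3 [00011]: ((0 OR (NOT 0 OR 0)) AND 1) -> 1
  row 4 [00100]: ((0 OR (NOT 1 OR 0)) AND 0) -> 0
  row 5 [00101]: ((0 OR (NOT 1 OR 0)) AND 0) -> 0
  row 6 [00110]: ((0 OR (NOT 1 OR 0)) AND 1) -> 0
  row 7 [00111]: ((0 OR (NOT 1 OR 0)) AND 1) -> 0
  row 8 [01000]: ((1 OR (NOT 0 OR 1)) AND 0) -> 0
  row 9 [01001]: ((1 OR (NOT 0 OR 1)) AND 0) -> 0
  row 10 [01010]: ((1 OR (NOT 0 OR 1)) AND 1) -> 1
  row 11 [01011]: ((1 OR (NOT 0 OR 1)) AND 1) -> 1
  row 12 [01100]: ((1 OR (NOT 1 OR 1)) AND 0) -> 0
  row 13 [01101]: ((1 OR (NOT 1 OR 1)) AND 0) -> 0
  row 14 [01110]: ((1 OR (NOT 1 OR 1)) AND 1) -> 1
  row 15 [01111]: ((1 OR (NOT 1 OR 1)) AND 1) -> 1
  row 16 [10000]: ((0 OR (NOT 0 OR 0)) AND 0) -> 0
  row 17 [10001]: ((0 OR (NOT 0 OR 0)) AND 0) -> 0
  row 18 [10010]: ((0 OR (NOT 0 OR 0)) AND 1) -> 1
  row 19 [10011]: ((0 OR (NOT 0 OR 0)) AND 1) -> 1
  row 20 [10100]: ((0 OR (NOT 1 OR 0)) AND 0) -> 0
  row 21 [10101]: ((0 OR (NOT 1 OR 0)) AND 0) -> 0
  row 22 [10110]: ((0 OR (NOT 1 OR 0)) AND 1) -> 0
  row 23 [10111]: ((0 OR (NOT 1 OR 0)) AND 1) -> 0
  row 24 [11000]: ((1 OR (NOT 0 OR 1)) AND 0) -> 0
  row 25 [11001]: ((1 OR (NOT 0 OR 1)) AND 0) -> 0
  row 26 [11010]: ((1 OR (NOT 0 OR 1)) AND 1) -> 1
  row 27 [11011]: ((1 OR (NOT 0 OR 1)) AND 1) -> 1
  row 28 [11100]: ((1 OR (NOT 1 OR 1)) AND 0) -> 0
  row 29 [11101]: ((1 OR (NOT 1 OR 1)) AND 0) -> 0
  row 30 [11110]: ((1 OR (NOT 1 OR 1)) AND 1) -> 1
  row 31 [11111]: ((1 OR (NOT 1 OR 1)) AND 1) -> 1
Full result column, 8 rows per line (x1,x2 fixed per line; x3,x4,x5 runs 000..111 left to right):
  rows 0-7 [x1,x2=00]: 00110000  (ones: 2)
  rows 8-15 [x1,x2=01]: 00110011  (ones: 4)
  rows 16-23 [x1,x2=10]: 00110000  (ones: 2)
  rows 24-31 [x1,x2=11]: 00110011  (ones: 4)
Count of 1-rows = 2+4+2+4 = 12

12


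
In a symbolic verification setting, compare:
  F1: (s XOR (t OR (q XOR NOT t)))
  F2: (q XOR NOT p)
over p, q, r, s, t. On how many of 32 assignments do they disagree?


F1 = (s XOR (t OR (q XOR NOT t)))
F2 = (q XOR NOT p)
Evaluate both on each of 32 rows (bits = p,q,r,s,t):
  row 0 [00000]: F1=1 F2=1 -> 0
  row 1 [00001]: F1=1 F2=1 -> 0
  row 2 [00010]: F1=0 F2=1 (differ) -> 1
  row 3 [00011]: F1=0 F2=1 (differ) -> 1
  row 4 [00100]: F1=1 F2=1 -> 0
  row 5 [00101]: F1=1 F2=1 -> 0
  row 6 [00110]: F1=0 F2=1 (differ) -> 1
  row 7 [00111]: F1=0 F2=1 (differ) -> 1
  row 8 [01000]: F1=0 F2=0 -> 0
  row 9 [01001]: F1=1 F2=0 (differ) -> 1
  row 10 [01010]: F1=1 F2=0 (differ) -> 1
  row 11 [01011]: F1=0 F2=0 -> 0
  row 12 [01100]: F1=0 F2=0 -> 0
  row 13 [01101]: F1=1 F2=0 (differ) -> 1
  row 14 [01110]: F1=1 F2=0 (differ) -> 1
  row 15 [01111]: F1=0 F2=0 -> 0
  row 16 [10000]: F1=1 F2=0 (differ) -> 1
  row 17 [10001]: F1=1 F2=0 (differ) -> 1
  row 18 [10010]: F1=0 F2=0 -> 0
  row 19 [10011]: F1=0 F2=0 -> 0
  row 20 [10100]: F1=1 F2=0 (differ) -> 1
  row 21 [10101]: F1=1 F2=0 (differ) -> 1
  row 22 [10110]: F1=0 F2=0 -> 0
  row 23 [10111]: F1=0 F2=0 -> 0
  row 24 [11000]: F1=0 F2=1 (differ) -> 1
  row 25 [11001]: F1=1 F2=1 -> 0
  row 26 [11010]: F1=1 F2=1 -> 0
  row 27 [11011]: F1=0 F2=1 (differ) -> 1
  row 28 [11100]: F1=0 F2=1 (differ) -> 1
  row 29 [11101]: F1=1 F2=1 -> 0
  row 30 [11110]: F1=1 F2=1 -> 0
  row 31 [11111]: F1=0 F2=1 (differ) -> 1
Full result column, 8 rows per line (p,q fixed per line; r,s,t runs 000..111 left to right):
  rows 0-7 [p,q=00]: 00110011  (ones: 4)
  rows 8-15 [p,q=01]: 01100110  (ones: 4)
  rows 16-23 [p,q=10]: 11001100  (ones: 4)
  rows 24-31 [p,q=11]: 10011001  (ones: 4)
Disagreements = 4+4+4+4 = 16

16


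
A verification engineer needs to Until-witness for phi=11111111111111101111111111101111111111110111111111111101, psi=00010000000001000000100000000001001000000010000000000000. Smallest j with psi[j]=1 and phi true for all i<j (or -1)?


(phi U psi) at 0: need smallest j with psi[j]=1 and phi[i]=1 for all i in [0,j).
Scan from step 0:
  step 0: phi=1, psi=0 -> continue
  step 1: phi=1, psi=0 -> continue
  step 2: phi=1, psi=0 -> continue
  step 3: psi=1 and phi held for [0,3) -> witness found
Witness step = 3

3


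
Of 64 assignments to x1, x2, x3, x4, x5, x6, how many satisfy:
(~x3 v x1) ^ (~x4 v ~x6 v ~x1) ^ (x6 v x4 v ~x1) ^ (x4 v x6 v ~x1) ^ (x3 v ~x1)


CNF with 5 clauses over 6 vars (64 assignments).
An assignment satisfies CNF iff every clause has >=1 true literal.
Check each row (bits = x1,x2,x3,x4,x5,x6; clause T/F shown):
  row 0 [000000]: clauses=TTTTT -> 1
  row 1 [000001]: clauses=TTTTT -> 1
  row 2 [000010]: clauses=TTTTT -> 1
  row 3 [000011]: clauses=TTTTT -> 1
  row 4 [000100]: clauses=TTTTT -> 1
  (every remaining row is evaluated the same way; all 64 results are listed next)
Full result column, 8 rows per line (x1,x2,x3 fixed per line; x4,x5,x6 runs 000..111 left to right):
  rows 0-7 [x1,x2,x3=000]: 11111111  (ones: 8)
  rows 8-15 [x1,x2,x3=001]: 00000000  (ones: 0)
  rows 16-23 [x1,x2,x3=010]: 11111111  (ones: 8)
  rows 24-31 [x1,x2,x3=011]: 00000000  (ones: 0)
  rows 32-39 [x1,x2,x3=100]: 00000000  (ones: 0)
  rows 40-47 [x1,x2,x3=101]: 01011010  (ones: 4)
  rows 48-55 [x1,x2,x3=110]: 00000000  (ones: 0)
  rows 56-63 [x1,x2,x3=111]: 01011010  (ones: 4)
Satisfying assignments = 8+0+8+0+0+4+0+4 = 24

24


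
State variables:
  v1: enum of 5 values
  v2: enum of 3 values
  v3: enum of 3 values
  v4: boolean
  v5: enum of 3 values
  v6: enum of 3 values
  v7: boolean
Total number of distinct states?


State space = product of domain sizes of all variables.
Domain sizes:
  v1 (enum of 5 values): 5
  v2 (enum of 3 values): 3
  v3 (enum of 3 values): 3
  v4 (boolean): 2
  v5 (enum of 3 values): 3
  v6 (enum of 3 values): 3
  v7 (boolean): 2
Product = 5 * 3 * 3 * 2 * 3 * 3 * 2 = 1620

1620


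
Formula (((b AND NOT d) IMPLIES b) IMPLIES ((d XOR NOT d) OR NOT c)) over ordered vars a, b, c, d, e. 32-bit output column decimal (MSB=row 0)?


Formula: (((b AND NOT d) IMPLIES b) IMPLIES ((d XOR NOT d) OR NOT c)) over a, b, c, d, e (32 rows)
Evaluate each row (bits = a,b,c,d,e, MSB first):
  row 0 [00000]: (((0 AND NOT 0) IMPLIES 0) IMPLIES ((0 XOR NOT 0) OR NOT 0)) -> 1
  row 1 [00001]: (((0 AND NOT 0) IMPLIES 0) IMPLIES ((0 XOR NOT 0) OR NOT 0)) -> 1
  row 2 [00010]: (((0 AND NOT 1) IMPLIES 0) IMPLIES ((1 XOR NOT 1) OR NOT 0)) -> 1
  row 3 [00011]: (((0 AND NOT 1) IMPLIES 0) IMPLIES ((1 XOR NOT 1) OR NOT 0)) -> 1
  row 4 [00100]: (((0 AND NOT 0) IMPLIES 0) IMPLIES ((0 XOR NOT 0) OR NOT 1)) -> 1
  row 5 [00101]: (((0 AND NOT 0) IMPLIES 0) IMPLIES ((0 XOR NOT 0) OR NOT 1)) -> 1
  row 6 [00110]: (((0 AND NOT 1) IMPLIES 0) IMPLIES ((1 XOR NOT 1) OR NOT 1)) -> 1
  row 7 [00111]: (((0 AND NOT 1) IMPLIES 0) IMPLIES ((1 XOR NOT 1) OR NOT 1)) -> 1
  row 8 [01000]: (((1 AND NOT 0) IMPLIES 1) IMPLIES ((0 XOR NOT 0) OR NOT 0)) -> 1
  row 9 [01001]: (((1 AND NOT 0) IMPLIES 1) IMPLIES ((0 XOR NOT 0) OR NOT 0)) -> 1
  row 10 [01010]: (((1 AND NOT 1) IMPLIES 1) IMPLIES ((1 XOR NOT 1) OR NOT 0)) -> 1
  row 11 [01011]: (((1 AND NOT 1) IMPLIES 1) IMPLIES ((1 XOR NOT 1) OR NOT 0)) -> 1
  row 12 [01100]: (((1 AND NOT 0) IMPLIES 1) IMPLIES ((0 XOR NOT 0) OR NOT 1)) -> 1
  row 13 [01101]: (((1 AND NOT 0) IMPLIES 1) IMPLIES ((0 XOR NOT 0) OR NOT 1)) -> 1
  row 14 [01110]: (((1 AND NOT 1) IMPLIES 1) IMPLIES ((1 XOR NOT 1) OR NOT 1)) -> 1
  row 15 [01111]: (((1 AND NOT 1) IMPLIES 1) IMPLIES ((1 XOR NOT 1) OR NOT 1)) -> 1
  row 16 [10000]: (((0 AND NOT 0) IMPLIES 0) IMPLIES ((0 XOR NOT 0) OR NOT 0)) -> 1
  row 17 [10001]: (((0 AND NOT 0) IMPLIES 0) IMPLIES ((0 XOR NOT 0) OR NOT 0)) -> 1
  row 18 [10010]: (((0 AND NOT 1) IMPLIES 0) IMPLIES ((1 XOR NOT 1) OR NOT 0)) -> 1
  row 19 [10011]: (((0 AND NOT 1) IMPLIES 0) IMPLIES ((1 XOR NOT 1) OR NOT 0)) -> 1
  row 20 [10100]: (((0 AND NOT 0) IMPLIES 0) IMPLIES ((0 XOR NOT 0) OR NOT 1)) -> 1
  row 21 [10101]: (((0 AND NOT 0) IMPLIES 0) IMPLIES ((0 XOR NOT 0) OR NOT 1)) -> 1
  row 22 [10110]: (((0 AND NOT 1) IMPLIES 0) IMPLIES ((1 XOR NOT 1) OR NOT 1)) -> 1
  row 23 [10111]: (((0 AND NOT 1) IMPLIES 0) IMPLIES ((1 XOR NOT 1) OR NOT 1)) -> 1
  row 24 [11000]: (((1 AND NOT 0) IMPLIES 1) IMPLIES ((0 XOR NOT 0) OR NOT 0)) -> 1
  row 25 [11001]: (((1 AND NOT 0) IMPLIES 1) IMPLIES ((0 XOR NOT 0) OR NOT 0)) -> 1
  row 26 [11010]: (((1 AND NOT 1) IMPLIES 1) IMPLIES ((1 XOR NOT 1) OR NOT 0)) -> 1
  row 27 [11011]: (((1 AND NOT 1) IMPLIES 1) IMPLIES ((1 XOR NOT 1) OR NOT 0)) -> 1
  row 28 [11100]: (((1 AND NOT 0) IMPLIES 1) IMPLIES ((0 XOR NOT 0) OR NOT 1)) -> 1
  row 29 [11101]: (((1 AND NOT 0) IMPLIES 1) IMPLIES ((0 XOR NOT 0) OR NOT 1)) -> 1
  row 30 [11110]: (((1 AND NOT 1) IMPLIES 1) IMPLIES ((1 XOR NOT 1) OR NOT 1)) -> 1
  row 31 [11111]: (((1 AND NOT 1) IMPLIES 1) IMPLIES ((1 XOR NOT 1) OR NOT 1)) -> 1
Full result column, 4 rows per line (a,b,c fixed per line; d,e runs 00..11 left to right):
  rows 0-3 [a,b,c=000]: 1111  = hex F
  rows 4-7 [a,b,c=001]: 1111  = hex F
  rows 8-11 [a,b,c=010]: 1111  = hex F
  rows 12-15 [a,b,c=011]: 1111  = hex F
  rows 16-19 [a,b,c=100]: 1111  = hex F
  rows 20-23 [a,b,c=101]: 1111  = hex F
  rows 24-27 [a,b,c=110]: 1111  = hex F
  rows 28-31 [a,b,c=111]: 1111  = hex F
Output column (row 0 .. row 31) = 11111111111111111111111111111111
Output column grouped in 4s = 1111 1111 1111 1111 1111 1111 1111 1111 = 0xFFFFFFFF
Convert to decimal digit by digit (value = value*16 + digit):
  F -> 15
  15*16 + 15 (F) = 255
  255*16 + 15 (F) = 4095
  4095*16 + 15 (F) = 65535
  65535*16 + 15 (F) = 1048575
  1048575*16 + 15 (F) = 16777215
  16777215*16 + 15 (F) = 268435455
  268435455*16 + 15 (F) = 4294967295
Decimal = 4294967295

4294967295


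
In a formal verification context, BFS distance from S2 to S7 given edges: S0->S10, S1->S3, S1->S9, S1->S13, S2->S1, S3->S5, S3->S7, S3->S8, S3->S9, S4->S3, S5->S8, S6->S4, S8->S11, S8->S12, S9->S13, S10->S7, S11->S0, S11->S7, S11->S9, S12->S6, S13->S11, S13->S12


BFS layer-by-layer from S2:
  dist 0: {S2}
  dist 1: {S1}
  dist 2: {S3, S9, S13}
  dist 3: {S5, S7, S8, S11, S12}
  -> S7 reached at distance 3
Shortest path length = 3

3


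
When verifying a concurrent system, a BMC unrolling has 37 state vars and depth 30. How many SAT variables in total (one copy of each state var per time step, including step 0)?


BMC unrolls to depth k, creating one copy of each state var for steps 0..k.
Step count = 30 + 1 = 31 (steps 0 through 30)
Vars per step = 37
Total = 37 * 31 = 1147

1147


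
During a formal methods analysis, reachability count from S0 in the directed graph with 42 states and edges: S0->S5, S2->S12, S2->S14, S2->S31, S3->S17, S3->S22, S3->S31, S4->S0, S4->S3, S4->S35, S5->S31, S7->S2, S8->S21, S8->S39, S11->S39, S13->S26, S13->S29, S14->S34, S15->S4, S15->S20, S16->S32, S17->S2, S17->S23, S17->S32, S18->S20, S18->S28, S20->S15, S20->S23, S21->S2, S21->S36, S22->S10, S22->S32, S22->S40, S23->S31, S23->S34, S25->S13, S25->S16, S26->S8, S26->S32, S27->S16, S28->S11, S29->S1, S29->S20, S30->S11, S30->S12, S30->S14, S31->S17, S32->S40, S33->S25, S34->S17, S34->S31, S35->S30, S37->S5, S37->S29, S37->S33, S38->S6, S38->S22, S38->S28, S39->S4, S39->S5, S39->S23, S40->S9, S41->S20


BFS from S0:
  layer 0: {S0}
  layer 1: {S5}
  layer 2: {S31}
  layer 3: {S17}
  layer 4: {S2, S23, S32}
  layer 5: {S12, S14, S34, S40}
  layer 6: {S9}
Reachable set: {S0, S2, S5, S9, S12, S14, S17, S23, S31, S32, S34, S40}
Count = 12

12


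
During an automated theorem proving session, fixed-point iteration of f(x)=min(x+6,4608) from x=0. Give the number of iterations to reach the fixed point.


Step 1: x=0, cap=4608, increment=6
Step 2: x grows by 6 each step until capped at 4608; fixed point is x=4608
Step 3: iterations = ceil(4608/6) = 768

768


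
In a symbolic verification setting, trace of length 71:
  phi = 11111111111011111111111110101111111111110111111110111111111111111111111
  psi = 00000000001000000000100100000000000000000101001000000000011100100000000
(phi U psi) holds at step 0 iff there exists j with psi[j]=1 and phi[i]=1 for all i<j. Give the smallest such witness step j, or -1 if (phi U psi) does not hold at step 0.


(phi U psi) at 0: need smallest j with psi[j]=1 and phi[i]=1 for all i in [0,j).
Scan from step 0:
  step 0: phi=1, psi=0 -> continue
  step 1: phi=1, psi=0 -> continue
  step 2: phi=1, psi=0 -> continue
  step 3: phi=1, psi=0 -> continue
  step 10: psi=1 and phi held for [0,10) -> witness found
Witness step = 10

10


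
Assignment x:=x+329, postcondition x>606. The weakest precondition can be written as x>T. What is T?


Formula: wp(x:=E, P) = P[E/x] (substitute E for x in postcondition)
Step 1: Postcondition: x>606
Step 2: Substitute x+329 for x: x+329>606
Step 3: Solve for x: x > 606-329 = 277

277


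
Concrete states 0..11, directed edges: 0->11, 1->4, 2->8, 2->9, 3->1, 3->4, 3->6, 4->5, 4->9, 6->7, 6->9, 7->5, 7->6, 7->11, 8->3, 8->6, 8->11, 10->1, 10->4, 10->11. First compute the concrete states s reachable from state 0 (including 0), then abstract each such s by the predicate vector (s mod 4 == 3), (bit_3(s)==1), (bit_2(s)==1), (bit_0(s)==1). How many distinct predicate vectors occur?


BFS from 0:
Concrete reachable: {0, 11}
Abstract via predicates (s mod 4 == 3), (bit_3(s)==1), (bit_2(s)==1), (bit_0(s)==1):
  (0,0,0,0) <- {0}
  (1,1,0,1) <- {11}
Distinct abstract states = 2

2


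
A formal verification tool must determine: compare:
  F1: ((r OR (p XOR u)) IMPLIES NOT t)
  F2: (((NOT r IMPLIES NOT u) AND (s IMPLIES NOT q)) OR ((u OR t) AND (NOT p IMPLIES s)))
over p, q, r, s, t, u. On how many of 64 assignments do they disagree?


F1 = ((r OR (p XOR u)) IMPLIES NOT t)
F2 = (((NOT r IMPLIES NOT u) AND (s IMPLIES NOT q)) OR ((u OR t) AND (NOT p IMPLIES s)))
Evaluate both on each of 64 rows (bits = p,q,r,s,t,u):
  row 0 [000000]: F1=1 F2=1 -> 0
  row 1 [000001]: F1=1 F2=0 (differ) -> 1
  row 2 [000010]: F1=1 F2=1 -> 0
  row 3 [000011]: F1=0 F2=0 -> 0
  row 4 [000100]: F1=1 F2=1 -> 0
  (every remaining row is evaluated the same way; all 64 results are listed next)
Full result column, 8 rows per line (p,q,r fixed per line; s,t,u runs 000..111 left to right):
  rows 0-7 [p,q,r=000]: 01000001  (ones: 2)
  rows 8-15 [p,q,r=001]: 00110011  (ones: 4)
  rows 16-23 [p,q,r=010]: 01001001  (ones: 3)
  rows 24-31 [p,q,r=011]: 00111011  (ones: 5)
  rows 32-39 [p,q,r=100]: 00100010  (ones: 2)
  rows 40-47 [p,q,r=101]: 00110011  (ones: 4)
  rows 48-55 [p,q,r=110]: 00101010  (ones: 3)
  rows 56-63 [p,q,r=111]: 00111011  (ones: 5)
Disagreements = 2+4+3+5+2+4+3+5 = 28

28


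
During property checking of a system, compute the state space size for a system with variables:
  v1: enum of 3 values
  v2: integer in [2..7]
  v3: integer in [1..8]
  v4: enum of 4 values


State space = product of domain sizes of all variables.
Domain sizes:
  v1 (enum of 3 values): 3
  v2 (integer in [2..7]): 6
  v3 (integer in [1..8]): 8
  v4 (enum of 4 values): 4
Product = 3 * 6 * 8 * 4 = 576

576


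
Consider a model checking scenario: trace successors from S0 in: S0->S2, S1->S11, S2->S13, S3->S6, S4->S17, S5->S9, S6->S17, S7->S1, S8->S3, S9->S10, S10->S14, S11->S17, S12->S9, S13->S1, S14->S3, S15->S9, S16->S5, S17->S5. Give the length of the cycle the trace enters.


Trace from S0 until a state repeats:
  S0 -> S2 -> S13 -> S1 -> S11 -> S17 -> S5 -> S9 -> S10 -> S14 -> S3 -> S6 -> S17
S17 first seen at step 5, revisited at step 12.
Cycle length = 12 - 5 = 7

7


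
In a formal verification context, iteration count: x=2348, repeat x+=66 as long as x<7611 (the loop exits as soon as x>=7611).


Step 1: x goes from 2348 toward 7611 by 66; the body runs while x<7611, so iterations = ceil((bound-start)/step)
Step 2: Distance=5263
Step 3: ceil(5263/66)=80

80


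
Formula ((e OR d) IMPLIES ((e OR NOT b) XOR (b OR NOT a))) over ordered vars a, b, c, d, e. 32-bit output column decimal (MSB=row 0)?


Formula: ((e OR d) IMPLIES ((e OR NOT b) XOR (b OR NOT a))) over a, b, c, d, e (32 rows)
Evaluate each row (bits = a,b,c,d,e, MSB first):
  row 0 [00000]: ((0 OR 0) IMPLIES ((0 OR NOT 0) XOR (0 OR NOT 0))) -> 1
  row 1 [00001]: ((1 OR 0) IMPLIES ((1 OR NOT 0) XOR (0 OR NOT 0))) -> 0
  row 2 [00010]: ((0 OR 1) IMPLIES ((0 OR NOT 0) XOR (0 OR NOT 0))) -> 0
  row 3 [00011]: ((1 OR 1) IMPLIES ((1 OR NOT 0) XOR (0 OR NOT 0))) -> 0
  row 4 [00100]: ((0 OR 0) IMPLIES ((0 OR NOT 0) XOR (0 OR NOT 0))) -> 1
  row 5 [00101]: ((1 OR 0) IMPLIES ((1 OR NOT 0) XOR (0 OR NOT 0))) -> 0
  row 6 [00110]: ((0 OR 1) IMPLIES ((0 OR NOT 0) XOR (0 OR NOT 0))) -> 0
  row 7 [00111]: ((1 OR 1) IMPLIES ((1 OR NOT 0) XOR (0 OR NOT 0))) -> 0
  row 8 [01000]: ((0 OR 0) IMPLIES ((0 OR NOT 1) XOR (1 OR NOT 0))) -> 1
  row 9 [01001]: ((1 OR 0) IMPLIES ((1 OR NOT 1) XOR (1 OR NOT 0))) -> 0
  row 10 [01010]: ((0 OR 1) IMPLIES ((0 OR NOT 1) XOR (1 OR NOT 0))) -> 1
  row 11 [01011]: ((1 OR 1) IMPLIES ((1 OR NOT 1) XOR (1 OR NOT 0))) -> 0
  row 12 [01100]: ((0 OR 0) IMPLIES ((0 OR NOT 1) XOR (1 OR NOT 0))) -> 1
  row 13 [01101]: ((1 OR 0) IMPLIES ((1 OR NOT 1) XOR (1 OR NOT 0))) -> 0
  row 14 [01110]: ((0 OR 1) IMPLIES ((0 OR NOT 1) XOR (1 OR NOT 0))) -> 1
  row 15 [01111]: ((1 OR 1) IMPLIES ((1 OR NOT 1) XOR (1 OR NOT 0))) -> 0
  row 16 [10000]: ((0 OR 0) IMPLIES ((0 OR NOT 0) XOR (0 OR NOT 1))) -> 1
  row 17 [10001]: ((1 OR 0) IMPLIES ((1 OR NOT 0) XOR (0 OR NOT 1))) -> 1
  row 18 [10010]: ((0 OR 1) IMPLIES ((0 OR NOT 0) XOR (0 OR NOT 1))) -> 1
  row 19 [10011]: ((1 OR 1) IMPLIES ((1 OR NOT 0) XOR (0 OR NOT 1))) -> 1
  row 20 [10100]: ((0 OR 0) IMPLIES ((0 OR NOT 0) XOR (0 OR NOT 1))) -> 1
  row 21 [10101]: ((1 OR 0) IMPLIES ((1 OR NOT 0) XOR (0 OR NOT 1))) -> 1
  row 22 [10110]: ((0 OR 1) IMPLIES ((0 OR NOT 0) XOR (0 OR NOT 1))) -> 1
  row 23 [10111]: ((1 OR 1) IMPLIES ((1 OR NOT 0) XOR (0 OR NOT 1))) -> 1
  row 24 [11000]: ((0 OR 0) IMPLIES ((0 OR NOT 1) XOR (1 OR NOT 1))) -> 1
  row 25 [11001]: ((1 OR 0) IMPLIES ((1 OR NOT 1) XOR (1 OR NOT 1))) -> 0
  row 26 [11010]: ((0 OR 1) IMPLIES ((0 OR NOT 1) XOR (1 OR NOT 1))) -> 1
  row 27 [11011]: ((1 OR 1) IMPLIES ((1 OR NOT 1) XOR (1 OR NOT 1))) -> 0
  row 28 [11100]: ((0 OR 0) IMPLIES ((0 OR NOT 1) XOR (1 OR NOT 1))) -> 1
  row 29 [11101]: ((1 OR 0) IMPLIES ((1 OR NOT 1) XOR (1 OR NOT 1))) -> 0
  row 30 [11110]: ((0 OR 1) IMPLIES ((0 OR NOT 1) XOR (1 OR NOT 1))) -> 1
  row 31 [11111]: ((1 OR 1) IMPLIES ((1 OR NOT 1) XOR (1 OR NOT 1))) -> 0
Full result column, 4 rows per line (a,b,c fixed per line; d,e runs 00..11 left to right):
  rows 0-3 [a,b,c=000]: 1000  = hex 8
  rows 4-7 [a,b,c=001]: 1000  = hex 8
  rows 8-11 [a,b,c=010]: 1010  = hex A
  rows 12-15 [a,b,c=011]: 1010  = hex A
  rows 16-19 [a,b,c=100]: 1111  = hex F
  rows 20-23 [a,b,c=101]: 1111  = hex F
  rows 24-27 [a,b,c=110]: 1010  = hex A
  rows 28-31 [a,b,c=111]: 1010  = hex A
Output column (row 0 .. row 31) = 10001000101010101111111110101010
Output column grouped in 4s = 1000 1000 1010 1010 1111 1111 1010 1010 = 0x88AAFFAA
Convert to decimal digit by digit (value = value*16 + digit):
  8 -> 8
  8*16 + 8 = 136
  136*16 + 10 (A) = 2186
  2186*16 + 10 (A) = 34986
  34986*16 + 15 (F) = 559791
  559791*16 + 15 (F) = 8956671
  8956671*16 + 10 (A) = 143306746
  143306746*16 + 10 (A) = 2292907946
Decimal = 2292907946

2292907946


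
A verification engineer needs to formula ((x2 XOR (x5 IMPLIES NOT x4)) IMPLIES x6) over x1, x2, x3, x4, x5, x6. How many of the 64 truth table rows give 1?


Formula: ((x2 XOR (x5 IMPLIES NOT x4)) IMPLIES x6) over 6 vars (64 rows)
Evaluate each row (x1, x2, x3, x4, x5, x6 as bits, MSB first):
  row 0 [000000]: ((0 XOR (0 IMPLIES NOT 0)) IMPLIES 0) -> 0
  row 1 [000001]: ((0 XOR (0 IMPLIES NOT 0)) IMPLIES 1) -> 1
  row 2 [000010]: ((0 XOR (1 IMPLIES NOT 0)) IMPLIES 0) -> 0
  row 3 [000011]: ((0 XOR (1 IMPLIES NOT 0)) IMPLIES 1) -> 1
  row 4 [000100]: ((0 XOR (0 IMPLIES NOT 1)) IMPLIES 0) -> 0
  (every remaining row is evaluated the same way; all 64 results are listed next)
Full result column, 8 rows per line (x1,x2,x3 fixed per line; x4,x5,x6 runs 000..111 left to right):
  rows 0-7 [x1,x2,x3=000]: 01010111  (ones: 5)
  rows 8-15 [x1,x2,x3=001]: 01010111  (ones: 5)
  rows 16-23 [x1,x2,x3=010]: 11111101  (ones: 7)
  rows 24-31 [x1,x2,x3=011]: 11111101  (ones: 7)
  rows 32-39 [x1,x2,x3=100]: 01010111  (ones: 5)
  rows 40-47 [x1,x2,x3=101]: 01010111  (ones: 5)
  rows 48-55 [x1,x2,x3=110]: 11111101  (ones: 7)
  rows 56-63 [x1,x2,x3=111]: 11111101  (ones: 7)
Count of 1-rows = 5+5+7+7+5+5+7+7 = 48

48


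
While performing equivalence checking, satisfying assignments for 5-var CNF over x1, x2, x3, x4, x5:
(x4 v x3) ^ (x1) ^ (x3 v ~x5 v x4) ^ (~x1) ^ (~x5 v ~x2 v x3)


CNF with 5 clauses over 5 vars (32 assignments).
An assignment satisfies CNF iff every clause has >=1 true literal.
Check each row (bits = x1,x2,x3,x4,x5; clause T/F shown):
  row 0 [00000]: clauses=FFTTT -> 0
  row 1 [00001]: clauses=FFFTT -> 0
  row 2 [00010]: clauses=TFTTT -> 0
  row 3 [00011]: clauses=TFTTT -> 0
  row 4 [00100]: clauses=TFTTT -> 0
  row 5 [00101]: clauses=TFTTT -> 0
  row 6 [00110]: clauses=TFTTT -> 0
  row 7 [00111]: clauses=TFTTT -> 0
  row 8 [01000]: clauses=FFTTT -> 0
  row 9 [01001]: clauses=FFFTF -> 0
  row 10 [01010]: clauses=TFTTT -> 0
  row 11 [01011]: clauses=TFTTF -> 0
  row 12 [01100]: clauses=TFTTT -> 0
  row 13 [01101]: clauses=TFTTT -> 0
  row 14 [01110]: clauses=TFTTT -> 0
  row 15 [01111]: clauses=TFTTT -> 0
  row 16 [10000]: clauses=FTTFT -> 0
  row 17 [10001]: clauses=FTFFT -> 0
  row 18 [10010]: clauses=TTTFT -> 0
  row 19 [10011]: clauses=TTTFT -> 0
  row 20 [10100]: clauses=TTTFT -> 0
  row 21 [10101]: clauses=TTTFT -> 0
  row 22 [10110]: clauses=TTTFT -> 0
  row 23 [10111]: clauses=TTTFT -> 0
  row 24 [11000]: clauses=FTTFT -> 0
  row 25 [11001]: clauses=FTFFF -> 0
  row 26 [11010]: clauses=TTTFT -> 0
  row 27 [11011]: clauses=TTTFF -> 0
  row 28 [11100]: clauses=TTTFT -> 0
  row 29 [11101]: clauses=TTTFT -> 0
  row 30 [11110]: clauses=TTTFT -> 0
  row 31 [11111]: clauses=TTTFT -> 0
Full result column, 8 rows per line (x1,x2 fixed per line; x3,x4,x5 runs 000..111 left to right):
  rows 0-7 [x1,x2=00]: 00000000  (ones: 0)
  rows 8-15 [x1,x2=01]: 00000000  (ones: 0)
  rows 16-23 [x1,x2=10]: 00000000  (ones: 0)
  rows 24-31 [x1,x2=11]: 00000000  (ones: 0)
Satisfying assignments = 0+0+0+0 = 0

0


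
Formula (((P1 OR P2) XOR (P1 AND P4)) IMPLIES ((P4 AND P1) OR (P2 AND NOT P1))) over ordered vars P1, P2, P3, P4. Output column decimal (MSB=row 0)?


Formula: (((P1 OR P2) XOR (P1 AND P4)) IMPLIES ((P4 AND P1) OR (P2 AND NOT P1))) over P1, P2, P3, P4 (16 rows)
Evaluate each row (bits = P1,P2,P3,P4, MSB first):
  row 0 [0000]: (((0 OR 0) XOR (0 AND 0)) IMPLIES ((0 AND 0) OR (0 AND NOT 0))) -> 1
  row 1 [0001]: (((0 OR 0) XOR (0 AND 1)) IMPLIES ((1 AND 0) OR (0 AND NOT 0))) -> 1
  row 2 [0010]: (((0 OR 0) XOR (0 AND 0)) IMPLIES ((0 AND 0) OR (0 AND NOT 0))) -> 1
  row 3 [0011]: (((0 OR 0) XOR (0 AND 1)) IMPLIES ((1 AND 0) OR (0 AND NOT 0))) -> 1
  row 4 [0100]: (((0 OR 1) XOR (0 AND 0)) IMPLIES ((0 AND 0) OR (1 AND NOT 0))) -> 1
  row 5 [0101]: (((0 OR 1) XOR (0 AND 1)) IMPLIES ((1 AND 0) OR (1 AND NOT 0))) -> 1
  row 6 [0110]: (((0 OR 1) XOR (0 AND 0)) IMPLIES ((0 AND 0) OR (1 AND NOT 0))) -> 1
  row 7 [0111]: (((0 OR 1) XOR (0 AND 1)) IMPLIES ((1 AND 0) OR (1 AND NOT 0))) -> 1
  row 8 [1000]: (((1 OR 0) XOR (1 AND 0)) IMPLIES ((0 AND 1) OR (0 AND NOT 1))) -> 0
  row 9 [1001]: (((1 OR 0) XOR (1 AND 1)) IMPLIES ((1 AND 1) OR (0 AND NOT 1))) -> 1
  row 10 [1010]: (((1 OR 0) XOR (1 AND 0)) IMPLIES ((0 AND 1) OR (0 AND NOT 1))) -> 0
  row 11 [1011]: (((1 OR 0) XOR (1 AND 1)) IMPLIES ((1 AND 1) OR (0 AND NOT 1))) -> 1
  row 12 [1100]: (((1 OR 1) XOR (1 AND 0)) IMPLIES ((0 AND 1) OR (1 AND NOT 1))) -> 0
  row 13 [1101]: (((1 OR 1) XOR (1 AND 1)) IMPLIES ((1 AND 1) OR (1 AND NOT 1))) -> 1
  row 14 [1110]: (((1 OR 1) XOR (1 AND 0)) IMPLIES ((0 AND 1) OR (1 AND NOT 1))) -> 0
  row 15 [1111]: (((1 OR 1) XOR (1 AND 1)) IMPLIES ((1 AND 1) OR (1 AND NOT 1))) -> 1
Full result column, 4 rows per line (P1,P2 fixed per line; P3,P4 runs 00..11 left to right):
  rows 0-3 [P1,P2=00]: 1111  = hex F
  rows 4-7 [P1,P2=01]: 1111  = hex F
  rows 8-11 [P1,P2=10]: 0101  = hex 5
  rows 12-15 [P1,P2=11]: 0101  = hex 5
Output column (row 0 .. row 15) = 1111111101010101
Output column grouped in 4s = 1111 1111 0101 0101 = 0xFF55
Convert to decimal digit by digit (value = value*16 + digit):
  F -> 15
  15*16 + 15 (F) = 255
  255*16 + 5 = 4085
  4085*16 + 5 = 65365
Decimal = 65365

65365


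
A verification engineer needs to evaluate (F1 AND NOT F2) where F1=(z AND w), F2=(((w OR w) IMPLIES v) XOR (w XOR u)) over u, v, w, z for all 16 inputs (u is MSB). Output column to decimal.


F1 = (z AND w)
F2 = (((w OR w) IMPLIES v) XOR (w XOR u))
Counterexample to F1=>F2 is where F1=1 and F2=0.
Evaluate each row (bits = u,v,w,z, MSB first):
  row 0 [0000]: F1=0 F2=1 -> F1&~F2 -> 0
  row 1 [0001]: F1=0 F2=1 -> F1&~F2 -> 0
  row 2 [0010]: F1=0 F2=1 -> F1&~F2 -> 0
  row 3 [0011]: F1=1 F2=1 -> F1&~F2 -> 0
  row 4 [0100]: F1=0 F2=1 -> F1&~F2 -> 0
  row 5 [0101]: F1=0 F2=1 -> F1&~F2 -> 0
  row 6 [0110]: F1=0 F2=0 -> F1&~F2 -> 0
  row 7 [0111]: F1=1 F2=0 -> F1&~F2 -> 1
  row 8 [1000]: F1=0 F2=0 -> F1&~F2 -> 0
  row 9 [1001]: F1=0 F2=0 -> F1&~F2 -> 0
  row 10 [1010]: F1=0 F2=0 -> F1&~F2 -> 0
  row 11 [1011]: F1=1 F2=0 -> F1&~F2 -> 1
  row 12 [1100]: F1=0 F2=0 -> F1&~F2 -> 0
  row 13 [1101]: F1=0 F2=0 -> F1&~F2 -> 0
  row 14 [1110]: F1=0 F2=1 -> F1&~F2 -> 0
  row 15 [1111]: F1=1 F2=1 -> F1&~F2 -> 0
Full result column, 4 rows per line (u,v fixed per line; w,z runs 00..11 left to right):
  rows 0-3 [u,v=00]: 0000  = hex 0
  rows 4-7 [u,v=01]: 0001  = hex 1
  rows 8-11 [u,v=10]: 0001  = hex 1
  rows 12-15 [u,v=11]: 0000  = hex 0
Counterexample vector (row 0 .. row 15) = 0000000100010000
Output column grouped in 4s = 0000 0001 0001 0000 = 0x0110
Convert to decimal digit by digit (value = value*16 + digit):
  0 -> 0
  0*16 + 1 = 1
  1*16 + 1 = 17
  17*16 + 0 = 272
Decimal = 272

272
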